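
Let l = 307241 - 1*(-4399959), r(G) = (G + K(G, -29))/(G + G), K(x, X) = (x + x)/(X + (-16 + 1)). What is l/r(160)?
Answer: 207116800/21 ≈ 9.8627e+6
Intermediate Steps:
K(x, X) = 2*x/(-15 + X) (K(x, X) = (2*x)/(X - 15) = (2*x)/(-15 + X) = 2*x/(-15 + X))
r(G) = 21/44 (r(G) = (G + 2*G/(-15 - 29))/(G + G) = (G + 2*G/(-44))/((2*G)) = (G + 2*G*(-1/44))*(1/(2*G)) = (G - G/22)*(1/(2*G)) = (21*G/22)*(1/(2*G)) = 21/44)
l = 4707200 (l = 307241 + 4399959 = 4707200)
l/r(160) = 4707200/(21/44) = 4707200*(44/21) = 207116800/21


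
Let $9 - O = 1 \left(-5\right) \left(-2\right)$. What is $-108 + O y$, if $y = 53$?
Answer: $-161$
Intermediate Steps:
$O = -1$ ($O = 9 - 1 \left(-5\right) \left(-2\right) = 9 - \left(-5\right) \left(-2\right) = 9 - 10 = -1$)
$-108 + O y = -108 - 53 = -161$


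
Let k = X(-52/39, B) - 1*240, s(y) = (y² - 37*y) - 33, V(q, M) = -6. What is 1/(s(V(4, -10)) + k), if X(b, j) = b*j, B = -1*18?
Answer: ⅑ ≈ 0.11111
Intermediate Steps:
s(y) = -33 + y² - 37*y
B = -18
k = -216 (k = -52/39*(-18) - 1*240 = -52*1/39*(-18) - 240 = -4/3*(-18) - 240 = 24 - 240 = -216)
1/(s(V(4, -10)) + k) = 1/((-33 + (-6)² - 37*(-6)) - 216) = 1/((-33 + 36 + 222) - 216) = 1/(225 - 216) = 1/9 = ⅑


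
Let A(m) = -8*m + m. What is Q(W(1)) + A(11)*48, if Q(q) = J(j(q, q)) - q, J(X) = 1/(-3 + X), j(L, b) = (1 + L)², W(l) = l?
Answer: -3696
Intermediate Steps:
Q(q) = 1/(-3 + (1 + q)²) - q
A(m) = -7*m
Q(W(1)) + A(11)*48 = (1/(-3 + (1 + 1)²) - 1*1) - 7*11*48 = (1/(-3 + 2²) - 1) - 77*48 = (1/(-3 + 4) - 1) - 3696 = (1/1 - 1) - 3696 = (1 - 1) - 3696 = 0 - 3696 = -3696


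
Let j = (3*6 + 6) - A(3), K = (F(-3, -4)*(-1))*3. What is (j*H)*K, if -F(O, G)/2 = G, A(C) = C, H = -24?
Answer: 12096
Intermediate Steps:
F(O, G) = -2*G
K = -24 (K = (-2*(-4)*(-1))*3 = (8*(-1))*3 = -8*3 = -24)
j = 21 (j = (3*6 + 6) - 1*3 = (18 + 6) - 3 = 24 - 3 = 21)
(j*H)*K = (21*(-24))*(-24) = -504*(-24) = 12096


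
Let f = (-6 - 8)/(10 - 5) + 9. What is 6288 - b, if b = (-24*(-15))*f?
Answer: 4056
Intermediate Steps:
f = 31/5 (f = -14/5 + 9 = 31/5 ≈ 6.2000)
b = 2232 (b = -24*(-15)*(31/5) = 360*(31/5) = 2232)
6288 - b = 6288 - 1*2232 = 6288 - 2232 = 4056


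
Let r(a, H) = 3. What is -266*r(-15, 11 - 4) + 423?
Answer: -375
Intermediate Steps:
-266*r(-15, 11 - 4) + 423 = -266*3 + 423 = -798 + 423 = -375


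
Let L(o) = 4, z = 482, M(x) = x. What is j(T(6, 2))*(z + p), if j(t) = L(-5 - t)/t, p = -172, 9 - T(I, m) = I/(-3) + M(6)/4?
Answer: 2480/19 ≈ 130.53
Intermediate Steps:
T(I, m) = 15/2 + I/3 (T(I, m) = 9 - (I/(-3) + 6/4) = 9 - (I*(-⅓) + 6*(¼)) = 9 - (-I/3 + 3/2) = 9 - (3/2 - I/3) = 9 + (-3/2 + I/3) = 15/2 + I/3)
j(t) = 4/t
j(T(6, 2))*(z + p) = (4/(15/2 + (⅓)*6))*(482 - 172) = (4/(15/2 + 2))*310 = (4/(19/2))*310 = (4*(2/19))*310 = (8/19)*310 = 2480/19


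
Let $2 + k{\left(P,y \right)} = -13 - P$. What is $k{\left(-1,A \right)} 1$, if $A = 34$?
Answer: $-14$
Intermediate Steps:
$k{\left(P,y \right)} = -15 - P$ ($k{\left(P,y \right)} = -2 - \left(13 + P\right) = -15 - P$)
$k{\left(-1,A \right)} 1 = \left(-15 - -1\right) 1 = \left(-15 + 1\right) 1 = \left(-14\right) 1 = -14$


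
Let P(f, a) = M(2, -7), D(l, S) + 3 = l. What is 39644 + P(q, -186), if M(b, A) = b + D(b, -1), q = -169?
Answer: 39645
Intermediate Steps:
D(l, S) = -3 + l
M(b, A) = -3 + 2*b (M(b, A) = b + (-3 + b) = -3 + 2*b)
P(f, a) = 1 (P(f, a) = -3 + 2*2 = -3 + 4 = 1)
39644 + P(q, -186) = 39644 + 1 = 39645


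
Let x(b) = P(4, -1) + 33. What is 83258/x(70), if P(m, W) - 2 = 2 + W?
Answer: 41629/18 ≈ 2312.7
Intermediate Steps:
P(m, W) = 4 + W (P(m, W) = 2 + (2 + W) = 4 + W)
x(b) = 36 (x(b) = (4 - 1) + 33 = 3 + 33 = 36)
83258/x(70) = 83258/36 = 83258*(1/36) = 41629/18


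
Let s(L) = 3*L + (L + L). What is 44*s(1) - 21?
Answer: 199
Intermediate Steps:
s(L) = 5*L (s(L) = 3*L + 2*L = 5*L)
44*s(1) - 21 = 44*(5*1) - 21 = 44*5 - 21 = 220 - 21 = 199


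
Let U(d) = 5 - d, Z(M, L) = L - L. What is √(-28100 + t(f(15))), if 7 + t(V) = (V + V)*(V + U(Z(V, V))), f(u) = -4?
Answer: I*√28115 ≈ 167.68*I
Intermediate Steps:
Z(M, L) = 0
t(V) = -7 + 2*V*(5 + V) (t(V) = -7 + (V + V)*(V + (5 - 1*0)) = -7 + (2*V)*(V + (5 + 0)) = -7 + (2*V)*(V + 5) = -7 + (2*V)*(5 + V) = -7 + 2*V*(5 + V))
√(-28100 + t(f(15))) = √(-28100 + (-7 + 2*(-4)² + 10*(-4))) = √(-28100 + (-7 + 2*16 - 40)) = √(-28100 + (-7 + 32 - 40)) = √(-28100 - 15) = √(-28115) = I*√28115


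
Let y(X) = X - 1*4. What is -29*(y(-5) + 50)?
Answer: -1189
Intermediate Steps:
y(X) = -4 + X (y(X) = X - 4 = -4 + X)
-29*(y(-5) + 50) = -29*((-4 - 5) + 50) = -29*(-9 + 50) = -29*41 = -1189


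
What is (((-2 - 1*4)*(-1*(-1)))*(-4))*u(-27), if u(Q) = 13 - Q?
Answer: 960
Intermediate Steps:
(((-2 - 1*4)*(-1*(-1)))*(-4))*u(-27) = (((-2 - 1*4)*(-1*(-1)))*(-4))*(13 - 1*(-27)) = (((-2 - 4)*1)*(-4))*(13 + 27) = (-6*1*(-4))*40 = -6*(-4)*40 = 24*40 = 960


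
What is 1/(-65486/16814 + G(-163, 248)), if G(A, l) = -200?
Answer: -8407/1714143 ≈ -0.0049045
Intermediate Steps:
1/(-65486/16814 + G(-163, 248)) = 1/(-65486/16814 - 200) = 1/(-65486*1/16814 - 200) = 1/(-32743/8407 - 200) = 1/(-1714143/8407) = -8407/1714143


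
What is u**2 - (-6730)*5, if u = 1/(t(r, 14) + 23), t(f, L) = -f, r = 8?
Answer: 7571251/225 ≈ 33650.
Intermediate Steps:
u = 1/15 (u = 1/(-1*8 + 23) = 1/(-8 + 23) = 1/15 ≈ 0.066667)
u**2 - (-6730)*5 = (1/15)**2 - (-6730)*5 = 1/225 - 1*(-33650) = 1/225 + 33650 = 7571251/225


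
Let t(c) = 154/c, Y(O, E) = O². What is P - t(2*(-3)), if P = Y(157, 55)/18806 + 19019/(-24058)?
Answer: 8885869645/339326061 ≈ 26.187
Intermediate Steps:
P = 58833582/113108687 (P = 157²/18806 + 19019/(-24058) = 24649*(1/18806) + 19019*(-1/24058) = 24649/18806 - 19019/24058 = 58833582/113108687 ≈ 0.52015)
P - t(2*(-3)) = 58833582/113108687 - 154/(2*(-3)) = 58833582/113108687 - 154/(-6) = 58833582/113108687 - 154*(-1)/6 = 58833582/113108687 - 1*(-77/3) = 58833582/113108687 + 77/3 = 8885869645/339326061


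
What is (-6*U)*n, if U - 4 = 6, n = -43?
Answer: 2580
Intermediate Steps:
U = 10 (U = 4 + 6 = 10)
(-6*U)*n = -6*10*(-43) = -60*(-43) = 2580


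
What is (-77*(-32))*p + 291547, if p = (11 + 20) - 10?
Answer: 343291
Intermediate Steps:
p = 21 (p = 31 - 10 = 21)
(-77*(-32))*p + 291547 = -77*(-32)*21 + 291547 = 2464*21 + 291547 = 51744 + 291547 = 343291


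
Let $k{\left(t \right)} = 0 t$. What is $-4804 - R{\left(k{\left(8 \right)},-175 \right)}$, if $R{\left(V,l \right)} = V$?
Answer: $-4804$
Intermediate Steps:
$k{\left(t \right)} = 0$
$-4804 - R{\left(k{\left(8 \right)},-175 \right)} = -4804 - 0 = -4804 + 0 = -4804$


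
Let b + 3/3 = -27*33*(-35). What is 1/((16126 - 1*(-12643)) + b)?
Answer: 1/59953 ≈ 1.6680e-5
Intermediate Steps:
b = 31184 (b = -1 - 27*33*(-35) = -1 - 891*(-35) = -1 + 31185 = 31184)
1/((16126 - 1*(-12643)) + b) = 1/((16126 - 1*(-12643)) + 31184) = 1/((16126 + 12643) + 31184) = 1/(28769 + 31184) = 1/59953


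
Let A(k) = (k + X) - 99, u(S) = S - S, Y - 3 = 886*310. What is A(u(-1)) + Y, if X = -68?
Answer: 274496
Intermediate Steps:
Y = 274663 (Y = 3 + 886*310 = 3 + 274660 = 274663)
u(S) = 0
A(k) = -167 + k (A(k) = (k - 68) - 99 = (-68 + k) - 99 = -167 + k)
A(u(-1)) + Y = (-167 + 0) + 274663 = -167 + 274663 = 274496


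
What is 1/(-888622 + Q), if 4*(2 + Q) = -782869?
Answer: -4/4337365 ≈ -9.2222e-7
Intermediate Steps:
Q = -782877/4 (Q = -2 + (1/4)*(-782869) = -2 - 782869/4 = -782877/4 ≈ -1.9572e+5)
1/(-888622 + Q) = 1/(-888622 - 782877/4) = 1/(-4337365/4) = -4/4337365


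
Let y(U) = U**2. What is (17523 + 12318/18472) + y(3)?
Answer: 161931711/9236 ≈ 17533.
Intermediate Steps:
(17523 + 12318/18472) + y(3) = (17523 + 12318/18472) + 3**2 = (17523 + 12318*(1/18472)) + 9 = (17523 + 6159/9236) + 9 = 161848587/9236 + 9 = 161931711/9236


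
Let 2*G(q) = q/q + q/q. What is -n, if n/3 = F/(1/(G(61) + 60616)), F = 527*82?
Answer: -7858509114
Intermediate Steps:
G(q) = 1 (G(q) = (q/q + q/q)/2 = (1 + 1)/2 = (½)*2 = 1)
F = 43214
n = 7858509114 (n = 3*(43214/(1/(1 + 60616))) = 3*(43214/(1/60617)) = 3*(43214*60617) = 3*2619503038 = 7858509114)
-n = -1*7858509114 = -7858509114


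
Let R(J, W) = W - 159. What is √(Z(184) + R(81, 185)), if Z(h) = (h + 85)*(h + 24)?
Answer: √55978 ≈ 236.60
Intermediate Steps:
Z(h) = (24 + h)*(85 + h) (Z(h) = (85 + h)*(24 + h) = (24 + h)*(85 + h))
R(J, W) = -159 + W
√(Z(184) + R(81, 185)) = √((2040 + 184² + 109*184) + (-159 + 185)) = √((2040 + 33856 + 20056) + 26) = √(55952 + 26) = √55978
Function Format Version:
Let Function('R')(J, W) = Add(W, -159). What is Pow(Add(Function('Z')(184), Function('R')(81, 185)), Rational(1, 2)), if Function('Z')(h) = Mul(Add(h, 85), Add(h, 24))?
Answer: Pow(55978, Rational(1, 2)) ≈ 236.60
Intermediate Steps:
Function('Z')(h) = Mul(Add(24, h), Add(85, h)) (Function('Z')(h) = Mul(Add(85, h), Add(24, h)) = Mul(Add(24, h), Add(85, h)))
Function('R')(J, W) = Add(-159, W)
Pow(Add(Function('Z')(184), Function('R')(81, 185)), Rational(1, 2)) = Pow(Add(Add(2040, Pow(184, 2), Mul(109, 184)), Add(-159, 185)), Rational(1, 2)) = Pow(Add(Add(2040, 33856, 20056), 26), Rational(1, 2)) = Pow(Add(55952, 26), Rational(1, 2)) = Pow(55978, Rational(1, 2))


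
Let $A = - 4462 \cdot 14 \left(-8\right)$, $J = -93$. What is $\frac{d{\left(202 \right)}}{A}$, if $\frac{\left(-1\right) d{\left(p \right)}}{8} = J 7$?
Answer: $\frac{93}{8924} \approx 0.010421$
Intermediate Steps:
$d{\left(p \right)} = 5208$ ($d{\left(p \right)} = - 8 \left(\left(-93\right) 7\right) = \left(-8\right) \left(-651\right) = 5208$)
$A = 499744$ ($A = \left(-4462\right) \left(-112\right) = 499744$)
$\frac{d{\left(202 \right)}}{A} = \frac{5208}{499744} = 5208 \cdot \frac{1}{499744} = \frac{93}{8924}$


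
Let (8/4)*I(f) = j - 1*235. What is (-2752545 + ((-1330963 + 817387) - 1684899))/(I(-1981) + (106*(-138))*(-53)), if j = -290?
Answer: -3300680/516681 ≈ -6.3882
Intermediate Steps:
I(f) = -525/2 (I(f) = (-290 - 1*235)/2 = (-290 - 235)/2 = (1/2)*(-525) = -525/2)
(-2752545 + ((-1330963 + 817387) - 1684899))/(I(-1981) + (106*(-138))*(-53)) = (-2752545 + ((-1330963 + 817387) - 1684899))/(-525/2 + (106*(-138))*(-53)) = (-2752545 + (-513576 - 1684899))/(-525/2 - 14628*(-53)) = (-2752545 - 2198475)/(-525/2 + 775284) = -4951020/1550043/2 = -4951020*2/1550043 = -3300680/516681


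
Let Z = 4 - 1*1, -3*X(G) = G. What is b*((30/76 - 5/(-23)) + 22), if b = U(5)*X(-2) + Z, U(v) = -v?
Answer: -19763/2622 ≈ -7.5374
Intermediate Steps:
X(G) = -G/3
Z = 3 (Z = 4 - 1 = 3)
b = -1/3 (b = (-1*5)*(-1/3*(-2)) + 3 = -5*2/3 + 3 = -10/3 + 3 = -1/3 ≈ -0.33333)
b*((30/76 - 5/(-23)) + 22) = -((30/76 - 5/(-23)) + 22)/3 = -((30*(1/76) - 5*(-1/23)) + 22)/3 = -((15/38 + 5/23) + 22)/3 = -(535/874 + 22)/3 = -1/3*19763/874 = -19763/2622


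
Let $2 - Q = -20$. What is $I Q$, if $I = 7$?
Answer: $154$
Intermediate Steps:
$Q = 22$ ($Q = 2 - -20 = 2 + 20 = 22$)
$I Q = 7 \cdot 22 = 154$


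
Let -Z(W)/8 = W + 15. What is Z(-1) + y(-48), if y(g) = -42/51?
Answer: -1918/17 ≈ -112.82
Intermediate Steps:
y(g) = -14/17 (y(g) = -42*1/51 = -14/17)
Z(W) = -120 - 8*W (Z(W) = -8*(W + 15) = -8*(15 + W) = -120 - 8*W)
Z(-1) + y(-48) = (-120 - 8*(-1)) - 14/17 = (-120 + 8) - 14/17 = -112 - 14/17 = -1918/17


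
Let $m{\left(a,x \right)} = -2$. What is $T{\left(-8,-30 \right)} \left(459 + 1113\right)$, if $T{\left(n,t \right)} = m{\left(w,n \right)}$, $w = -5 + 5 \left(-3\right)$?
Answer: $-3144$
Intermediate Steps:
$w = -20$ ($w = -5 - 15 = -20$)
$T{\left(n,t \right)} = -2$
$T{\left(-8,-30 \right)} \left(459 + 1113\right) = - 2 \left(459 + 1113\right) = \left(-2\right) 1572 = -3144$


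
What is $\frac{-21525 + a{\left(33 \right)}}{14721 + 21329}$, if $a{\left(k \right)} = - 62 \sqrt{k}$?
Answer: $- \frac{123}{206} - \frac{31 \sqrt{33}}{18025} \approx -0.60697$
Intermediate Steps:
$\frac{-21525 + a{\left(33 \right)}}{14721 + 21329} = \frac{-21525 - 62 \sqrt{33}}{14721 + 21329} = \frac{-21525 - 62 \sqrt{33}}{36050} = \left(-21525 - 62 \sqrt{33}\right) \frac{1}{36050} = - \frac{123}{206} - \frac{31 \sqrt{33}}{18025}$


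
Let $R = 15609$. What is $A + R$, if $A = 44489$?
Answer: $60098$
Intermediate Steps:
$A + R = 44489 + 15609 = 60098$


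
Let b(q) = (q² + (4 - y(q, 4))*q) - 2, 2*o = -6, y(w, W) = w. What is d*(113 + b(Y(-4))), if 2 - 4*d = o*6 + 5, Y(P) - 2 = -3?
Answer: 1605/4 ≈ 401.25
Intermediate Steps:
o = -3 (o = (½)*(-6) = -3)
Y(P) = -1 (Y(P) = 2 - 3 = -1)
b(q) = -2 + q² + q*(4 - q) (b(q) = (q² + (4 - q)*q) - 2 = (q² + q*(4 - q)) - 2 = -2 + q² + q*(4 - q))
d = 15/4 (d = ½ - (-3*6 + 5)/4 = ½ - (-18 + 5)/4 = ½ - ¼*(-13) = ½ + 13/4 = 15/4 ≈ 3.7500)
d*(113 + b(Y(-4))) = 15*(113 + (-2 + 4*(-1)))/4 = 15*(113 + (-2 - 4))/4 = 15*(113 - 6)/4 = (15/4)*107 = 1605/4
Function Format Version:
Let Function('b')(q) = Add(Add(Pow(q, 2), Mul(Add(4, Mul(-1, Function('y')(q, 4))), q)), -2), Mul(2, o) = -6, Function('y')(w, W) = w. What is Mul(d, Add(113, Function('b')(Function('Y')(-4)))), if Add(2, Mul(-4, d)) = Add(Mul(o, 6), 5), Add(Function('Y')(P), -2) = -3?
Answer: Rational(1605, 4) ≈ 401.25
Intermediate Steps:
o = -3 (o = Mul(Rational(1, 2), -6) = -3)
Function('Y')(P) = -1 (Function('Y')(P) = Add(2, -3) = -1)
Function('b')(q) = Add(-2, Pow(q, 2), Mul(q, Add(4, Mul(-1, q)))) (Function('b')(q) = Add(Add(Pow(q, 2), Mul(Add(4, Mul(-1, q)), q)), -2) = Add(Add(Pow(q, 2), Mul(q, Add(4, Mul(-1, q)))), -2) = Add(-2, Pow(q, 2), Mul(q, Add(4, Mul(-1, q)))))
d = Rational(15, 4) (d = Add(Rational(1, 2), Mul(Rational(-1, 4), Add(Mul(-3, 6), 5))) = Add(Rational(1, 2), Mul(Rational(-1, 4), Add(-18, 5))) = Add(Rational(1, 2), Mul(Rational(-1, 4), -13)) = Add(Rational(1, 2), Rational(13, 4)) = Rational(15, 4) ≈ 3.7500)
Mul(d, Add(113, Function('b')(Function('Y')(-4)))) = Mul(Rational(15, 4), Add(113, Add(-2, Mul(4, -1)))) = Mul(Rational(15, 4), Add(113, Add(-2, -4))) = Mul(Rational(15, 4), Add(113, -6)) = Mul(Rational(15, 4), 107) = Rational(1605, 4)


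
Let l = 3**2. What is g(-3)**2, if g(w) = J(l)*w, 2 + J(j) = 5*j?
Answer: 16641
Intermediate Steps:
l = 9
J(j) = -2 + 5*j
g(w) = 43*w (g(w) = (-2 + 5*9)*w = (-2 + 45)*w = 43*w)
g(-3)**2 = (43*(-3))**2 = (-129)**2 = 16641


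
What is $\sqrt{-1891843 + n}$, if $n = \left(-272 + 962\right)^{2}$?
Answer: $i \sqrt{1415743} \approx 1189.8 i$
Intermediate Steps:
$n = 476100$ ($n = 690^{2} = 476100$)
$\sqrt{-1891843 + n} = \sqrt{-1891843 + 476100} = \sqrt{-1415743} = i \sqrt{1415743}$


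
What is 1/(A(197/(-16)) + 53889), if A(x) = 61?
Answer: 1/53950 ≈ 1.8536e-5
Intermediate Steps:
1/(A(197/(-16)) + 53889) = 1/(61 + 53889) = 1/53950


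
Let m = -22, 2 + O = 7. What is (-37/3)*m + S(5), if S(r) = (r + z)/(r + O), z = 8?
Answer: 8179/30 ≈ 272.63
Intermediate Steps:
O = 5 (O = -2 + 7 = 5)
S(r) = (8 + r)/(5 + r) (S(r) = (r + 8)/(r + 5) = (8 + r)/(5 + r))
(-37/3)*m + S(5) = -37/3*(-22) + (8 + 5)/(5 + 5) = -37*1/3*(-22) + 13/10 = -37/3*(-22) + (1/10)*13 = 814/3 + 13/10 = 8179/30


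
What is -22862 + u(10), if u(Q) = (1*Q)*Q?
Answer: -22762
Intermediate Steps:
u(Q) = Q**2 (u(Q) = Q*Q = Q**2)
-22862 + u(10) = -22862 + 10**2 = -22862 + 100 = -22762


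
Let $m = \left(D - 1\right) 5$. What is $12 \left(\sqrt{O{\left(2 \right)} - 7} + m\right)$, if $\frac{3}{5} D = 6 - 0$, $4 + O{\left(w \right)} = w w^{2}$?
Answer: $540 + 12 i \sqrt{3} \approx 540.0 + 20.785 i$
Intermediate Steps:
$O{\left(w \right)} = -4 + w^{3}$ ($O{\left(w \right)} = -4 + w w^{2} = -4 + w^{3}$)
$D = 10$ ($D = \frac{5 \left(6 - 0\right)}{3} = \frac{5 \left(6 + 0\right)}{3} = \frac{5}{3} \cdot 6 = 10$)
$m = 45$ ($m = \left(10 - 1\right) 5 = 9 \cdot 5 = 45$)
$12 \left(\sqrt{O{\left(2 \right)} - 7} + m\right) = 12 \left(\sqrt{\left(-4 + 2^{3}\right) - 7} + 45\right) = 12 \left(\sqrt{\left(-4 + 8\right) - 7} + 45\right) = 12 \left(\sqrt{4 - 7} + 45\right) = 12 \left(\sqrt{-3} + 45\right) = 12 \left(i \sqrt{3} + 45\right) = 12 \left(45 + i \sqrt{3}\right) = 540 + 12 i \sqrt{3}$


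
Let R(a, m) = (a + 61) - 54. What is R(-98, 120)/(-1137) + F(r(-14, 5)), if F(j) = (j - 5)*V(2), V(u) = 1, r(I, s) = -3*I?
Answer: 42160/1137 ≈ 37.080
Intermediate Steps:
R(a, m) = 7 + a (R(a, m) = (61 + a) - 54 = 7 + a)
F(j) = -5 + j (F(j) = (j - 5)*1 = (-5 + j)*1 = -5 + j)
R(-98, 120)/(-1137) + F(r(-14, 5)) = (7 - 98)/(-1137) + (-5 - 3*(-14)) = -91*(-1/1137) + (-5 + 42) = 91/1137 + 37 = 42160/1137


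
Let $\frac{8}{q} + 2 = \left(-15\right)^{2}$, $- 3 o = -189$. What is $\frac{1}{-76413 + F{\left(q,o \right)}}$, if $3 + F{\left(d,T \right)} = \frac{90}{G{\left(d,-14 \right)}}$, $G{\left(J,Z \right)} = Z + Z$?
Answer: $- \frac{14}{1069869} \approx -1.3086 \cdot 10^{-5}$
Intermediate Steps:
$o = 63$ ($o = \left(- \frac{1}{3}\right) \left(-189\right) = 63$)
$q = \frac{8}{223}$ ($q = \frac{8}{-2 + \left(-15\right)^{2}} = \frac{8}{-2 + 225} = \frac{8}{223} \approx 0.035874$)
$G{\left(J,Z \right)} = 2 Z$
$F{\left(d,T \right)} = - \frac{87}{14}$ ($F{\left(d,T \right)} = -3 + \frac{90}{2 \left(-14\right)} = -3 + \frac{90}{-28} = -3 + 90 \left(- \frac{1}{28}\right) = -3 - \frac{45}{14} = - \frac{87}{14}$)
$\frac{1}{-76413 + F{\left(q,o \right)}} = \frac{1}{-76413 - \frac{87}{14}} = \frac{1}{- \frac{1069869}{14}} = - \frac{14}{1069869}$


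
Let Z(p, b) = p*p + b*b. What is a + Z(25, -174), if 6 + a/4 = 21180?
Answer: 115597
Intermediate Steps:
a = 84696 (a = -24 + 4*21180 = -24 + 84720 = 84696)
Z(p, b) = b**2 + p**2 (Z(p, b) = p**2 + b**2 = b**2 + p**2)
a + Z(25, -174) = 84696 + ((-174)**2 + 25**2) = 84696 + (30276 + 625) = 84696 + 30901 = 115597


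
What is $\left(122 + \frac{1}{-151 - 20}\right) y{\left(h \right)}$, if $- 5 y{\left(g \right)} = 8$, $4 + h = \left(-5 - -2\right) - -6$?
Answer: $- \frac{166888}{855} \approx -195.19$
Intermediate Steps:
$h = -1$ ($h = -4 - -3 = -4 + \left(\left(-5 + 2\right) + 6\right) = -4 + \left(-3 + 6\right) = -4 + 3 = -1$)
$y{\left(g \right)} = - \frac{8}{5}$ ($y{\left(g \right)} = \left(- \frac{1}{5}\right) 8 = - \frac{8}{5}$)
$\left(122 + \frac{1}{-151 - 20}\right) y{\left(h \right)} = \left(122 + \frac{1}{-151 - 20}\right) \left(- \frac{8}{5}\right) = \left(122 + \frac{1}{-171}\right) \left(- \frac{8}{5}\right) = \left(122 - \frac{1}{171}\right) \left(- \frac{8}{5}\right) = \frac{20861}{171} \left(- \frac{8}{5}\right) = - \frac{166888}{855}$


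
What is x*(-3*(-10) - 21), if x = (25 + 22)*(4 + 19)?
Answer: 9729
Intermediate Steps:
x = 1081 (x = 47*23 = 1081)
x*(-3*(-10) - 21) = 1081*(-3*(-10) - 21) = 1081*(30 - 21) = 1081*9 = 9729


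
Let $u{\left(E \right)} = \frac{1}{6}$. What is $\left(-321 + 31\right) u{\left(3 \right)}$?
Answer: $- \frac{145}{3} \approx -48.333$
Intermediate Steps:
$u{\left(E \right)} = \frac{1}{6}$
$\left(-321 + 31\right) u{\left(3 \right)} = \left(-321 + 31\right) \frac{1}{6} = \left(-290\right) \frac{1}{6} = - \frac{145}{3}$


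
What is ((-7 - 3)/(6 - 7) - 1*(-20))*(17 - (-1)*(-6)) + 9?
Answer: 339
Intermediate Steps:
((-7 - 3)/(6 - 7) - 1*(-20))*(17 - (-1)*(-6)) + 9 = (-10/(-1) + 20)*(17 - 1*6) + 9 = (-10*(-1) + 20)*(17 - 6) + 9 = (10 + 20)*11 + 9 = 30*11 + 9 = 330 + 9 = 339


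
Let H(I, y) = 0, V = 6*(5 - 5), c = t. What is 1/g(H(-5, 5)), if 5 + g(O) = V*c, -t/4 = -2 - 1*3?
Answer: -⅕ ≈ -0.20000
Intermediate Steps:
t = 20 (t = -4*(-2 - 1*3) = -4*(-2 - 3) = -4*(-5) = 20)
c = 20
V = 0 (V = 6*0 = 0)
g(O) = -5 (g(O) = -5 + 0*20 = -5 + 0 = -5)
1/g(H(-5, 5)) = 1/(-5) = -⅕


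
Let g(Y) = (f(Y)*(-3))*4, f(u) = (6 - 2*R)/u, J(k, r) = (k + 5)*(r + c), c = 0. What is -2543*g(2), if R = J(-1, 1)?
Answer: -30516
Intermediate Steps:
J(k, r) = r*(5 + k) (J(k, r) = (k + 5)*(r + 0) = (5 + k)*r = r*(5 + k))
R = 4 (R = 1*(5 - 1) = 1*4 = 4)
f(u) = -2/u (f(u) = (6 - 2*4)/u = (6 - 8)/u = -2/u)
g(Y) = 24/Y (g(Y) = (-2/Y*(-3))*4 = (6/Y)*4 = 24/Y)
-2543*g(2) = -61032/2 = -2543*12 = -30516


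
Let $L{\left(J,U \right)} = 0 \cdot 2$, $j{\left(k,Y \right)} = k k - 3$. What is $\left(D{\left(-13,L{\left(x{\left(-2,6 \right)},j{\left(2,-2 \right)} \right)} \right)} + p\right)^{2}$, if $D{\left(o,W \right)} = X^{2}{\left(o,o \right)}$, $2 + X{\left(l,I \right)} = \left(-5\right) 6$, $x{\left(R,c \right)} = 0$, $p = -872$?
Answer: $23104$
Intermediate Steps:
$j{\left(k,Y \right)} = -3 + k^{2}$ ($j{\left(k,Y \right)} = k^{2} - 3 = -3 + k^{2}$)
$X{\left(l,I \right)} = -32$ ($X{\left(l,I \right)} = -2 - 30 = -32$)
$L{\left(J,U \right)} = 0$
$D{\left(o,W \right)} = 1024$ ($D{\left(o,W \right)} = \left(-32\right)^{2} = 1024$)
$\left(D{\left(-13,L{\left(x{\left(-2,6 \right)},j{\left(2,-2 \right)} \right)} \right)} + p\right)^{2} = \left(1024 - 872\right)^{2} = 152^{2} = 23104$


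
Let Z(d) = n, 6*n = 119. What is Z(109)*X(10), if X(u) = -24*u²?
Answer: -47600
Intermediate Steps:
n = 119/6 (n = (⅙)*119 = 119/6 ≈ 19.833)
Z(d) = 119/6
Z(109)*X(10) = 119*(-24*10²)/6 = 119*(-24*100)/6 = (119/6)*(-2400) = -47600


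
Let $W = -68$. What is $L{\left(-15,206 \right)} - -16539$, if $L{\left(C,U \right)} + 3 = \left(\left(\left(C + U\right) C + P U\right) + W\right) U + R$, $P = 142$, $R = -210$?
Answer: $5438040$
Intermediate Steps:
$L{\left(C,U \right)} = -213 + U \left(-68 + 142 U + C \left(C + U\right)\right)$ ($L{\left(C,U \right)} = -3 + \left(\left(\left(\left(C + U\right) C + 142 U\right) - 68\right) U - 210\right) = -3 + \left(\left(\left(C \left(C + U\right) + 142 U\right) - 68\right) U - 210\right) = -3 + \left(\left(\left(142 U + C \left(C + U\right)\right) - 68\right) U - 210\right) = -3 + \left(\left(-68 + 142 U + C \left(C + U\right)\right) U - 210\right) = -3 + \left(U \left(-68 + 142 U + C \left(C + U\right)\right) - 210\right) = -3 + \left(-210 + U \left(-68 + 142 U + C \left(C + U\right)\right)\right) = -213 + U \left(-68 + 142 U + C \left(C + U\right)\right)$)
$L{\left(-15,206 \right)} - -16539 = \left(-213 - 14008 + 142 \cdot 206^{2} - 15 \cdot 206^{2} + 206 \left(-15\right)^{2}\right) - -16539 = \left(-213 - 14008 + 142 \cdot 42436 - 636540 + 206 \cdot 225\right) + 16539 = \left(-213 - 14008 + 6025912 - 636540 + 46350\right) + 16539 = 5421501 + 16539 = 5438040$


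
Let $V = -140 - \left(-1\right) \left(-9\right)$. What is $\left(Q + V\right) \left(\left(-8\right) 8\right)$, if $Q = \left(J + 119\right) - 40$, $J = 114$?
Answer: $-2816$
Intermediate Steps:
$V = -149$ ($V = -140 - 9 = -149$)
$Q = 193$ ($Q = \left(114 + 119\right) - 40 = 233 - 40 = 193$)
$\left(Q + V\right) \left(\left(-8\right) 8\right) = \left(193 - 149\right) \left(\left(-8\right) 8\right) = 44 \left(-64\right) = -2816$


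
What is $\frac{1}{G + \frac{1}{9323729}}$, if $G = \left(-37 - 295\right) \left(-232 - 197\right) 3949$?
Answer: $\frac{9323729}{5244114332273389} \approx 1.7779 \cdot 10^{-9}$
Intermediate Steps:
$G = 562448172$ ($G = \left(-332\right) \left(-429\right) 3949 = 142428 \cdot 3949 = 562448172$)
$\frac{1}{G + \frac{1}{9323729}} = \frac{1}{562448172 + \frac{1}{9323729}} = \frac{1}{\frac{5244114332273389}{9323729}} = \frac{9323729}{5244114332273389}$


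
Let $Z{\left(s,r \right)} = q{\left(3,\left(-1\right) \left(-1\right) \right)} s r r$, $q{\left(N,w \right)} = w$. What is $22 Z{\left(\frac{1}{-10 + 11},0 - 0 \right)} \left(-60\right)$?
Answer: $0$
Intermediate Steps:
$Z{\left(s,r \right)} = s r^{2}$ ($Z{\left(s,r \right)} = \left(-1\right) \left(-1\right) s r r = 1 r s r = r s r = s r^{2}$)
$22 Z{\left(\frac{1}{-10 + 11},0 - 0 \right)} \left(-60\right) = 22 \frac{\left(0 - 0\right)^{2}}{-10 + 11} \left(-60\right) = 22 \frac{\left(0 + 0\right)^{2}}{1} \left(-60\right) = 22 \cdot 1 \cdot 0^{2} \left(-60\right) = 22 \cdot 1 \cdot 0 \left(-60\right) = 22 \cdot 0 \left(-60\right) = 0 \left(-60\right) = 0$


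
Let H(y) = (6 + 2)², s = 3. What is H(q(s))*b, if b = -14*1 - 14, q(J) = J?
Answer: -1792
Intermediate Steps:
H(y) = 64 (H(y) = 8² = 64)
b = -28 (b = -14 - 14 = -28)
H(q(s))*b = 64*(-28) = -1792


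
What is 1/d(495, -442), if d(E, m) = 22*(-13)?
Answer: -1/286 ≈ -0.0034965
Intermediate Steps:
d(E, m) = -286
1/d(495, -442) = 1/(-286) = -1/286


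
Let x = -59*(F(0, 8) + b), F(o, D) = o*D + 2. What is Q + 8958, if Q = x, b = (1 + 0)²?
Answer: 8781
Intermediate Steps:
F(o, D) = 2 + D*o (F(o, D) = D*o + 2 = 2 + D*o)
b = 1 (b = 1² = 1)
x = -177 (x = -59*((2 + 8*0) + 1) = -59*((2 + 0) + 1) = -59*(2 + 1) = -59*3 = -177)
Q = -177
Q + 8958 = -177 + 8958 = 8781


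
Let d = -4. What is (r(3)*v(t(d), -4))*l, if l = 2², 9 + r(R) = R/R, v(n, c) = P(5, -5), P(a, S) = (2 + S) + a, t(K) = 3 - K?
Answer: -64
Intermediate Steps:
P(a, S) = 2 + S + a
v(n, c) = 2 (v(n, c) = 2 - 5 + 5 = 2)
r(R) = -8 (r(R) = -9 + R/R = -9 + 1 = -8)
l = 4
(r(3)*v(t(d), -4))*l = -8*2*4 = -16*4 = -64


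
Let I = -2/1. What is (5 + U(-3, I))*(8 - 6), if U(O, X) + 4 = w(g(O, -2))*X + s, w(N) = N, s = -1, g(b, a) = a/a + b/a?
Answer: -10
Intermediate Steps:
g(b, a) = 1 + b/a
I = -2 (I = -2*1 = -2)
U(O, X) = -5 + X*(1 - O/2) (U(O, X) = -4 + (((-2 + O)/(-2))*X - 1) = -4 + ((-(-2 + O)/2)*X - 1) = -4 + ((1 - O/2)*X - 1) = -4 + (X*(1 - O/2) - 1) = -4 + (-1 + X*(1 - O/2)) = -5 + X*(1 - O/2))
(5 + U(-3, I))*(8 - 6) = (5 + (-5 + (1/2)*(-2)*(2 - 1*(-3))))*(8 - 6) = (5 + (-5 + (1/2)*(-2)*(2 + 3)))*2 = (5 + (-5 + (1/2)*(-2)*5))*2 = (5 + (-5 - 5))*2 = (5 - 10)*2 = -5*2 = -10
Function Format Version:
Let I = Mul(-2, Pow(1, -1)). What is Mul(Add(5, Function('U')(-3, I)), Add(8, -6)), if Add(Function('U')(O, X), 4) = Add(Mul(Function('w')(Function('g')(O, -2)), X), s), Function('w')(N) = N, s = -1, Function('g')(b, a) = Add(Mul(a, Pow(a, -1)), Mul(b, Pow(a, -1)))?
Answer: -10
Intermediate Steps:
Function('g')(b, a) = Add(1, Mul(b, Pow(a, -1)))
I = -2 (I = Mul(-2, 1) = -2)
Function('U')(O, X) = Add(-5, Mul(X, Add(1, Mul(Rational(-1, 2), O)))) (Function('U')(O, X) = Add(-4, Add(Mul(Mul(Pow(-2, -1), Add(-2, O)), X), -1)) = Add(-4, Add(Mul(Mul(Rational(-1, 2), Add(-2, O)), X), -1)) = Add(-4, Add(Mul(Add(1, Mul(Rational(-1, 2), O)), X), -1)) = Add(-4, Add(Mul(X, Add(1, Mul(Rational(-1, 2), O))), -1)) = Add(-4, Add(-1, Mul(X, Add(1, Mul(Rational(-1, 2), O))))) = Add(-5, Mul(X, Add(1, Mul(Rational(-1, 2), O)))))
Mul(Add(5, Function('U')(-3, I)), Add(8, -6)) = Mul(Add(5, Add(-5, Mul(Rational(1, 2), -2, Add(2, Mul(-1, -3))))), Add(8, -6)) = Mul(Add(5, Add(-5, Mul(Rational(1, 2), -2, Add(2, 3)))), 2) = Mul(Add(5, Add(-5, Mul(Rational(1, 2), -2, 5))), 2) = Mul(Add(5, Add(-5, -5)), 2) = Mul(Add(5, -10), 2) = Mul(-5, 2) = -10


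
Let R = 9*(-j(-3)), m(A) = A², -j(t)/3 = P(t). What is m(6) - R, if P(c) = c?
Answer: 117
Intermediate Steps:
j(t) = -3*t
R = -81 (R = 9*(-(-3)*(-3)) = 9*(-1*9) = 9*(-9) = -81)
m(6) - R = 6² - 1*(-81) = 36 + 81 = 117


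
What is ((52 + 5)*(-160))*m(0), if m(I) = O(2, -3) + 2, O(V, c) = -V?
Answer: 0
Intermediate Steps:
m(I) = 0 (m(I) = -1*2 + 2 = -2 + 2 = 0)
((52 + 5)*(-160))*m(0) = ((52 + 5)*(-160))*0 = (57*(-160))*0 = -9120*0 = 0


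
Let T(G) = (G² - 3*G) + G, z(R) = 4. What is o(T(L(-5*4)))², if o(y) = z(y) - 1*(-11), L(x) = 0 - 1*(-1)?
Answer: 225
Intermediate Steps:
L(x) = 1 (L(x) = 0 + 1 = 1)
T(G) = G² - 2*G
o(y) = 15 (o(y) = 4 - 1*(-11) = 4 + 11 = 15)
o(T(L(-5*4)))² = 15² = 225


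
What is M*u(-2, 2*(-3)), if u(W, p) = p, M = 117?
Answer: -702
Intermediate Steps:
M*u(-2, 2*(-3)) = 117*(2*(-3)) = 117*(-6) = -702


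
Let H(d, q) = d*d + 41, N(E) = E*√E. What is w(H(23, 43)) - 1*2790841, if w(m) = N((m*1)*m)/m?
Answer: -2465941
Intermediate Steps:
N(E) = E^(3/2)
H(d, q) = 41 + d² (H(d, q) = d² + 41 = 41 + d²)
w(m) = (m²)^(3/2)/m (w(m) = ((m*1)*m)^(3/2)/m = (m*m)^(3/2)/m = (m²)^(3/2)/m)
w(H(23, 43)) - 1*2790841 = ((41 + 23²)²)^(3/2)/(41 + 23²) - 1*2790841 = ((41 + 529)²)^(3/2)/(41 + 529) - 2790841 = (570²)^(3/2)/570 - 2790841 = 324900^(3/2)/570 - 2790841 = (1/570)*185193000 - 2790841 = 324900 - 2790841 = -2465941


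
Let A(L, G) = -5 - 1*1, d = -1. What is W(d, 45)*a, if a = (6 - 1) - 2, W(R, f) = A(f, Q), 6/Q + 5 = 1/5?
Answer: -18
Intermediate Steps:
Q = -5/4 (Q = 6/(-5 + 1/5) = 6/(-24/5) = 6*(-5/24) = -5/4 ≈ -1.2500)
A(L, G) = -6 (A(L, G) = -5 - 1 = -6)
W(R, f) = -6
a = 3 (a = 5 - 2 = 3)
W(d, 45)*a = -6*3 = -18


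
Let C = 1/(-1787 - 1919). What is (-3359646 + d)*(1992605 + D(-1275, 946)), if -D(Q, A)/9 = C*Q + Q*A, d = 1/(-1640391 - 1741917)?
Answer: -31827099916426487186035/737343144 ≈ -4.3165e+13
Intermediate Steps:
C = -1/3706 (C = 1/(-3706) = -1/3706 ≈ -0.00026983)
d = -1/3382308 (d = 1/(-3382308) = -1/3382308 ≈ -2.9566e-7)
D(Q, A) = 9*Q/3706 - 9*A*Q (D(Q, A) = -9*(-Q/3706 + Q*A) = -9*(-Q/3706 + A*Q) = 9*Q/3706 - 9*A*Q)
(-3359646 + d)*(1992605 + D(-1275, 946)) = (-3359646 - 1/3382308)*(1992605 + (9/3706)*(-1275)*(1 - 3706*946)) = -11363357542969*(1992605 + (9/3706)*(-1275)*(1 - 3505876))/3382308 = -11363357542969*(1992605 + (9/3706)*(-1275)*(-3505875))/3382308 = -11363357542969*(1992605 + 2366465625/218)/3382308 = -11363357542969/3382308*2800853515/218 = -31827099916426487186035/737343144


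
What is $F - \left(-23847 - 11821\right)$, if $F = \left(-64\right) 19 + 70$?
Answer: $34522$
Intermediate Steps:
$F = -1146$ ($F = -1216 + 70 = -1146$)
$F - \left(-23847 - 11821\right) = -1146 - \left(-23847 - 11821\right) = -1146 - -35668 = -1146 + 35668 = 34522$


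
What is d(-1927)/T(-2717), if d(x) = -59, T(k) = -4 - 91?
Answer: 59/95 ≈ 0.62105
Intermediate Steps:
T(k) = -95
d(-1927)/T(-2717) = -59/(-95) = -59*(-1/95) = 59/95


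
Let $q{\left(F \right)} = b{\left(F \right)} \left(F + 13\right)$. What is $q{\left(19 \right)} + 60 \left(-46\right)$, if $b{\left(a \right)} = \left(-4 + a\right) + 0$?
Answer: $-2280$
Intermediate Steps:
$b{\left(a \right)} = -4 + a$
$q{\left(F \right)} = \left(-4 + F\right) \left(13 + F\right)$ ($q{\left(F \right)} = \left(-4 + F\right) \left(F + 13\right) = \left(-4 + F\right) \left(13 + F\right)$)
$q{\left(19 \right)} + 60 \left(-46\right) = \left(-4 + 19\right) \left(13 + 19\right) + 60 \left(-46\right) = 15 \cdot 32 - 2760 = 480 - 2760 = -2280$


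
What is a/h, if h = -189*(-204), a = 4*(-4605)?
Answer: -1535/3213 ≈ -0.47775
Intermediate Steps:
a = -18420
h = 38556
a/h = -18420/38556 = -18420*1/38556 = -1535/3213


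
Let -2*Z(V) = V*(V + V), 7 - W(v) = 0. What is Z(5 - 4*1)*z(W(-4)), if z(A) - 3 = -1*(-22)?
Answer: -25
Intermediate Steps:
W(v) = 7 (W(v) = 7 - 1*0 = 7 + 0 = 7)
z(A) = 25 (z(A) = 3 - 1*(-22) = 3 + 22 = 25)
Z(V) = -V² (Z(V) = -V*(V + V)/2 = -V*2*V/2 = -V²)
Z(5 - 4*1)*z(W(-4)) = -(5 - 4*1)²*25 = -(5 - 4)²*25 = -1*1²*25 = -1*1*25 = -1*25 = -25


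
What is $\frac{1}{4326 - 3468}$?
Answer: $\frac{1}{858} \approx 0.0011655$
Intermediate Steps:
$\frac{1}{4326 - 3468} = \frac{1}{858}$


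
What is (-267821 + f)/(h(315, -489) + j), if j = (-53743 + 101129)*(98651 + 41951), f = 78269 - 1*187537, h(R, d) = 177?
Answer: -377089/6662566549 ≈ -5.6598e-5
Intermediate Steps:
f = -109268 (f = 78269 - 187537 = -109268)
j = 6662566372 (j = 47386*140602 = 6662566372)
(-267821 + f)/(h(315, -489) + j) = (-267821 - 109268)/(177 + 6662566372) = -377089/6662566549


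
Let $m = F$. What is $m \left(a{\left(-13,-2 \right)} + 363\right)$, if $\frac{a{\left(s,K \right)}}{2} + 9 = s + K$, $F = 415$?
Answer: $130725$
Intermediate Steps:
$m = 415$
$a{\left(s,K \right)} = -18 + 2 K + 2 s$ ($a{\left(s,K \right)} = -18 + 2 \left(s + K\right) = -18 + 2 \left(K + s\right) = -18 + \left(2 K + 2 s\right) = -18 + 2 K + 2 s$)
$m \left(a{\left(-13,-2 \right)} + 363\right) = 415 \left(\left(-18 + 2 \left(-2\right) + 2 \left(-13\right)\right) + 363\right) = 415 \left(\left(-18 - 4 - 26\right) + 363\right) = 415 \left(-48 + 363\right) = 415 \cdot 315 = 130725$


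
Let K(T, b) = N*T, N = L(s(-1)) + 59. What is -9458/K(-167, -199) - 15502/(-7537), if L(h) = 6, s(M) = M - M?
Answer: 239559156/81814135 ≈ 2.9281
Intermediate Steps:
s(M) = 0
N = 65 (N = 6 + 59 = 65)
K(T, b) = 65*T
-9458/K(-167, -199) - 15502/(-7537) = -9458/(65*(-167)) - 15502/(-7537) = -9458/(-10855) - 15502*(-1/7537) = -9458*(-1/10855) + 15502/7537 = 9458/10855 + 15502/7537 = 239559156/81814135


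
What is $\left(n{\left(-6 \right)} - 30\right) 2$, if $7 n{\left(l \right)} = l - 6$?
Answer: $- \frac{444}{7} \approx -63.429$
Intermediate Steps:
$n{\left(l \right)} = - \frac{6}{7} + \frac{l}{7}$ ($n{\left(l \right)} = \frac{l - 6}{7} = \frac{-6 + l}{7} = - \frac{6}{7} + \frac{l}{7}$)
$\left(n{\left(-6 \right)} - 30\right) 2 = \left(\left(- \frac{6}{7} + \frac{1}{7} \left(-6\right)\right) - 30\right) 2 = \left(\left(- \frac{6}{7} - \frac{6}{7}\right) - 30\right) 2 = \left(- \frac{12}{7} - 30\right) 2 = \left(- \frac{222}{7}\right) 2 = - \frac{444}{7}$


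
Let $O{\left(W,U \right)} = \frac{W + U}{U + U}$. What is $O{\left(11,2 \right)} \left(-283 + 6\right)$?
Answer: $- \frac{3601}{4} \approx -900.25$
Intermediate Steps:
$O{\left(W,U \right)} = \frac{U + W}{2 U}$
$O{\left(11,2 \right)} \left(-283 + 6\right) = \frac{2 + 11}{2 \cdot 2} \left(-283 + 6\right) = \frac{1}{2} \cdot \frac{1}{2} \cdot 13 \left(-277\right) = \frac{13}{4} \left(-277\right) = - \frac{3601}{4}$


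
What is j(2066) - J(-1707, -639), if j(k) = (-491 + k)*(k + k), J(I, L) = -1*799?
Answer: 6508699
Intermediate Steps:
J(I, L) = -799
j(k) = 2*k*(-491 + k) (j(k) = (-491 + k)*(2*k) = 2*k*(-491 + k))
j(2066) - J(-1707, -639) = 2*2066*(-491 + 2066) - 1*(-799) = 2*2066*1575 + 799 = 6507900 + 799 = 6508699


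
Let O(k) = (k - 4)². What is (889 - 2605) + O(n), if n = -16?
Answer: -1316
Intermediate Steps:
O(k) = (-4 + k)²
(889 - 2605) + O(n) = (889 - 2605) + (-4 - 16)² = -1716 + (-20)² = -1716 + 400 = -1316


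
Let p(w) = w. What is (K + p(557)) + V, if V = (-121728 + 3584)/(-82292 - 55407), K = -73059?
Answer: -9983334754/137699 ≈ -72501.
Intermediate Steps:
V = 118144/137699 (V = -118144/(-137699) = -118144*(-1/137699) = 118144/137699 ≈ 0.85799)
(K + p(557)) + V = (-73059 + 557) + 118144/137699 = -72502 + 118144/137699 = -9983334754/137699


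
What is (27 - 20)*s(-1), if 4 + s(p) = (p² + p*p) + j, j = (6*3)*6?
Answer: 742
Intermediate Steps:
j = 108 (j = 18*6 = 108)
s(p) = 104 + 2*p² (s(p) = -4 + ((p² + p*p) + 108) = -4 + ((p² + p²) + 108) = -4 + (2*p² + 108) = -4 + (108 + 2*p²) = 104 + 2*p²)
(27 - 20)*s(-1) = (27 - 20)*(104 + 2*(-1)²) = 7*(104 + 2*1) = 7*(104 + 2) = 7*106 = 742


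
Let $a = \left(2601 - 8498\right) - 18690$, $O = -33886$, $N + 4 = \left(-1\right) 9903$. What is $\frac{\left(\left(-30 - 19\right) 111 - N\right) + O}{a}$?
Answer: $\frac{29418}{24587} \approx 1.1965$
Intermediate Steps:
$N = -9907$ ($N = -4 - 9903 = -9907$)
$a = -24587$ ($a = \left(2601 - 8498\right) - 18690 = -5897 - 18690 = -24587$)
$\frac{\left(\left(-30 - 19\right) 111 - N\right) + O}{a} = \frac{\left(\left(-30 - 19\right) 111 - -9907\right) - 33886}{-24587} = \left(\left(\left(-49\right) 111 + 9907\right) - 33886\right) \left(- \frac{1}{24587}\right) = \left(\left(-5439 + 9907\right) - 33886\right) \left(- \frac{1}{24587}\right) = \left(4468 - 33886\right) \left(- \frac{1}{24587}\right) = \left(-29418\right) \left(- \frac{1}{24587}\right) = \frac{29418}{24587}$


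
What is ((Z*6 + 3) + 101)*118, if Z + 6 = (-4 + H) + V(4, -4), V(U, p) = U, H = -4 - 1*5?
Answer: 1652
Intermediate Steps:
H = -9 (H = -4 - 5 = -9)
Z = -15 (Z = -6 + ((-4 - 9) + 4) = -6 + (-13 + 4) = -6 - 9 = -15)
((Z*6 + 3) + 101)*118 = ((-15*6 + 3) + 101)*118 = ((-90 + 3) + 101)*118 = (-87 + 101)*118 = 14*118 = 1652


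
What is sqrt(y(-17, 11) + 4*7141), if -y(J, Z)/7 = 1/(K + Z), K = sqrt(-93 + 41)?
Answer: sqrt((314197 + 57128*I*sqrt(13))/(11 + 2*I*sqrt(13))) ≈ 169.01 + 0.0009*I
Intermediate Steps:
K = 2*I*sqrt(13) (K = sqrt(-52) = 2*I*sqrt(13) ≈ 7.2111*I)
y(J, Z) = -7/(Z + 2*I*sqrt(13)) (y(J, Z) = -7/(2*I*sqrt(13) + Z) = -7/(Z + 2*I*sqrt(13)))
sqrt(y(-17, 11) + 4*7141) = sqrt(-7/(11 + 2*I*sqrt(13)) + 4*7141) = sqrt(-7/(11 + 2*I*sqrt(13)) + 28564) = sqrt(28564 - 7/(11 + 2*I*sqrt(13)))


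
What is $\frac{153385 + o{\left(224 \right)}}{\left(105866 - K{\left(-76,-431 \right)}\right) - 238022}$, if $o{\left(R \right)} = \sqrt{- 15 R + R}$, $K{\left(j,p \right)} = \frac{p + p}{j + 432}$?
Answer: $- \frac{27302530}{23523337} - \frac{9968 i}{23523337} \approx -1.1607 - 0.00042375 i$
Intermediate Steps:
$K{\left(j,p \right)} = \frac{2 p}{432 + j}$
$o{\left(R \right)} = \sqrt{14} \sqrt{- R}$ ($o{\left(R \right)} = \sqrt{- 14 R} = \sqrt{14} \sqrt{- R}$)
$\frac{153385 + o{\left(224 \right)}}{\left(105866 - K{\left(-76,-431 \right)}\right) - 238022} = \frac{153385 + \sqrt{14} \sqrt{\left(-1\right) 224}}{\left(105866 - 2 \left(-431\right) \frac{1}{432 - 76}\right) - 238022} = \frac{153385 + \sqrt{14} \sqrt{-224}}{\left(105866 - 2 \left(-431\right) \frac{1}{356}\right) - 238022} = \frac{153385 + \sqrt{14} \cdot 4 i \sqrt{14}}{\left(105866 - 2 \left(-431\right) \frac{1}{356}\right) - 238022} = \frac{153385 + 56 i}{\left(105866 - - \frac{431}{178}\right) - 238022} = \frac{153385 + 56 i}{\left(105866 + \frac{431}{178}\right) - 238022} = \frac{153385 + 56 i}{\frac{18844579}{178} - 238022} = \frac{153385 + 56 i}{- \frac{23523337}{178}} = \left(153385 + 56 i\right) \left(- \frac{178}{23523337}\right) = - \frac{27302530}{23523337} - \frac{9968 i}{23523337}$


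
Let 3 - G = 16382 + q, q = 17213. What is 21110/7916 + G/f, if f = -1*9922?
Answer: 118841923/19635638 ≈ 6.0524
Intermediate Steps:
f = -9922
G = -33592 (G = 3 - (16382 + 17213) = 3 - 1*33595 = 3 - 33595 = -33592)
21110/7916 + G/f = 21110/7916 - 33592/(-9922) = 21110*(1/7916) - 33592*(-1/9922) = 10555/3958 + 16796/4961 = 118841923/19635638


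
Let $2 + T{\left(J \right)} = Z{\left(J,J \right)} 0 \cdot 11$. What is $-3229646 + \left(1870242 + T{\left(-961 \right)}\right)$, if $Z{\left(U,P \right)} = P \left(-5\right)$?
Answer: $-1359406$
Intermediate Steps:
$Z{\left(U,P \right)} = - 5 P$
$T{\left(J \right)} = -2$ ($T{\left(J \right)} = -2 + - 5 J 0 \cdot 11 = -2 + 0 \cdot 11 = -2 + 0 = -2$)
$-3229646 + \left(1870242 + T{\left(-961 \right)}\right) = -3229646 + \left(1870242 - 2\right) = -3229646 + 1870240 = -1359406$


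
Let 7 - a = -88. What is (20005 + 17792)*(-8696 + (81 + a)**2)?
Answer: 842117160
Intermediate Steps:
a = 95 (a = 7 - 1*(-88) = 7 + 88 = 95)
(20005 + 17792)*(-8696 + (81 + a)**2) = (20005 + 17792)*(-8696 + (81 + 95)**2) = 37797*(-8696 + 176**2) = 37797*(-8696 + 30976) = 37797*22280 = 842117160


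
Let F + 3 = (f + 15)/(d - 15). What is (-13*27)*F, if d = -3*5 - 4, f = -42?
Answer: 26325/34 ≈ 774.26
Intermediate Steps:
d = -19 (d = -15 - 4 = -19)
F = -75/34 (F = -3 + (-42 + 15)/(-19 - 15) = -3 - 27/(-34) = -3 - 27*(-1/34) = -3 + 27/34 = -75/34 ≈ -2.2059)
(-13*27)*F = -13*27*(-75/34) = -351*(-75/34) = 26325/34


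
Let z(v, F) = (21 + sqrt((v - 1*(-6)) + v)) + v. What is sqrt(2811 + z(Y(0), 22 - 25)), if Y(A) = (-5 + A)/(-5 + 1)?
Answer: sqrt(11333 + 2*sqrt(34))/2 ≈ 53.256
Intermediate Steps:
Y(A) = 5/4 - A/4 (Y(A) = (-5 + A)/(-4) = (-5 + A)*(-1/4) = 5/4 - A/4)
z(v, F) = 21 + v + sqrt(6 + 2*v) (z(v, F) = (21 + sqrt((v + 6) + v)) + v = (21 + sqrt((6 + v) + v)) + v = (21 + sqrt(6 + 2*v)) + v = 21 + v + sqrt(6 + 2*v))
sqrt(2811 + z(Y(0), 22 - 25)) = sqrt(2811 + (21 + (5/4 - 1/4*0) + sqrt(6 + 2*(5/4 - 1/4*0)))) = sqrt(2811 + (21 + (5/4 + 0) + sqrt(6 + 2*(5/4 + 0)))) = sqrt(2811 + (21 + 5/4 + sqrt(6 + 2*(5/4)))) = sqrt(2811 + (21 + 5/4 + sqrt(6 + 5/2))) = sqrt(2811 + (21 + 5/4 + sqrt(17/2))) = sqrt(2811 + (21 + 5/4 + sqrt(34)/2)) = sqrt(2811 + (89/4 + sqrt(34)/2)) = sqrt(11333/4 + sqrt(34)/2)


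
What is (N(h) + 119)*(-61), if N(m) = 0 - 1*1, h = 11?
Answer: -7198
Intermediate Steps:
N(m) = -1 (N(m) = 0 - 1 = -1)
(N(h) + 119)*(-61) = (-1 + 119)*(-61) = 118*(-61) = -7198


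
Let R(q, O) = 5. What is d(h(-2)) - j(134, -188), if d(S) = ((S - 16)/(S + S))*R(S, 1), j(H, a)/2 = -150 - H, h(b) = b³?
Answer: 1151/2 ≈ 575.50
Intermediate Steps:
j(H, a) = -300 - 2*H (j(H, a) = 2*(-150 - H) = -300 - 2*H)
d(S) = 5*(-16 + S)/(2*S) (d(S) = ((S - 16)/(S + S))*5 = ((-16 + S)/((2*S)))*5 = ((-16 + S)*(1/(2*S)))*5 = ((-16 + S)/(2*S))*5 = 5*(-16 + S)/(2*S))
d(h(-2)) - j(134, -188) = (5/2 - 40/((-2)³)) - (-300 - 2*134) = (5/2 - 40/(-8)) - (-300 - 268) = (5/2 - 40*(-⅛)) - 1*(-568) = (5/2 + 5) + 568 = 15/2 + 568 = 1151/2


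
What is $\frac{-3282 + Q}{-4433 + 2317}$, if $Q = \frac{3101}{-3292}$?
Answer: $\frac{10807445}{6965872} \approx 1.5515$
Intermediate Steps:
$Q = - \frac{3101}{3292}$ ($Q = 3101 \left(- \frac{1}{3292}\right) = - \frac{3101}{3292} \approx -0.94198$)
$\frac{-3282 + Q}{-4433 + 2317} = \frac{-3282 - \frac{3101}{3292}}{-4433 + 2317} = - \frac{10807445}{3292 \left(-2116\right)} = \left(- \frac{10807445}{3292}\right) \left(- \frac{1}{2116}\right) = \frac{10807445}{6965872}$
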